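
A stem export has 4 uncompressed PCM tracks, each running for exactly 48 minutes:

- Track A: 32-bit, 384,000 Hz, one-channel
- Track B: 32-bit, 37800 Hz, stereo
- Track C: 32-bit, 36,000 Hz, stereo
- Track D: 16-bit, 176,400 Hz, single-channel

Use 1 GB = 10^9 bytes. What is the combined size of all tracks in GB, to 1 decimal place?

7.1 GB

exactly 48 minutes = 2,880 s.
Track A: 384,000 × 2,880 × 4 × 1 = 4,423,680,000 bytes.
Track B: 37,800 × 2,880 × 4 × 2 = 870,912,000 bytes.
Track C: 36,000 × 2,880 × 4 × 2 = 829,440,000 bytes.
Track D: 176,400 × 2,880 × 2 × 1 = 1,016,064,000 bytes.
Total = 7,140,096,000 bytes = 7.1 GB.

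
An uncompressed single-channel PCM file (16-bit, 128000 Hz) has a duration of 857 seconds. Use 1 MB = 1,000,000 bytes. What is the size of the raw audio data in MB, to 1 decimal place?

Bytes = 128,000 samples/s × 857 s × 2 bytes/sample × 1 ch = 219,392,000 bytes.
219,392,000 / 1,000,000 = 219.4 MB.

219.4 MB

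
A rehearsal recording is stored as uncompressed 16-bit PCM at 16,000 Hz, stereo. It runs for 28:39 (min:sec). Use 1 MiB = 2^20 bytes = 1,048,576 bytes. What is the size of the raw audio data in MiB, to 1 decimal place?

104.9 MiB

Duration = 28:39 (min:sec) = 1,719 s.
Bytes = 16,000 samples/s × 1,719 s × 2 bytes/sample × 2 ch = 110,016,000 bytes.
110,016,000 / 1,048,576 = 104.9 MiB.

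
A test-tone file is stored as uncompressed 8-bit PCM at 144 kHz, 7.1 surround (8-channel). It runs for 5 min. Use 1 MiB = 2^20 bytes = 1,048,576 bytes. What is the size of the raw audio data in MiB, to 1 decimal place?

329.6 MiB

Duration = 5 min = 300 s.
Bytes = 144,000 samples/s × 300 s × 1 bytes/sample × 8 ch = 345,600,000 bytes.
345,600,000 / 1,048,576 = 329.6 MiB.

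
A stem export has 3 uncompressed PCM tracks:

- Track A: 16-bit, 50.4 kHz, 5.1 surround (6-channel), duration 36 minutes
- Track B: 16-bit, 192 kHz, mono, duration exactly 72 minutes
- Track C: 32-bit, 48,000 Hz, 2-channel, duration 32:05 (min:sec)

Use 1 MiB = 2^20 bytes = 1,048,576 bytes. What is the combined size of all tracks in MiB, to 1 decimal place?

3532.8 MiB

Track A: 36 minutes = 2,160 s; 50,400 × 2,160 × 2 × 6 = 1,306,368,000 bytes.
Track B: exactly 72 minutes = 4,320 s; 192,000 × 4,320 × 2 × 1 = 1,658,880,000 bytes.
Track C: 32:05 (min:sec) = 1,925 s; 48,000 × 1,925 × 4 × 2 = 739,200,000 bytes.
Total = 3,704,448,000 bytes = 3532.8 MiB.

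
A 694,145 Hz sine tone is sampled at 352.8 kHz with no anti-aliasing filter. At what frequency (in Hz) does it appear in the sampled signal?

Nyquist = 352,800/2 = 176,400 Hz; 694,145 Hz exceeds it.
Alias = |694,145 − 2×352,800| = |694,145 − 705,600| = 11,455 Hz.

11,455 Hz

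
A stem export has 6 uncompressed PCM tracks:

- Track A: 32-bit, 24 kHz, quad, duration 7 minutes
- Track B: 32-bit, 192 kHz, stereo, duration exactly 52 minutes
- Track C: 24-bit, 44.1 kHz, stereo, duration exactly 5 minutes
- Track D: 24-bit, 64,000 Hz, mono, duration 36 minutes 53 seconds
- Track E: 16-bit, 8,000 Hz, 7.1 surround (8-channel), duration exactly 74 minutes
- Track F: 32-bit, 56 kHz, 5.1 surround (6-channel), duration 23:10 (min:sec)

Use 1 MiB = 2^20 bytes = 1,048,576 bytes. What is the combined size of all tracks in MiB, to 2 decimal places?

7528.64 MiB

Track A: 7 minutes = 420 s; 24,000 × 420 × 4 × 4 = 161,280,000 bytes.
Track B: exactly 52 minutes = 3,120 s; 192,000 × 3,120 × 4 × 2 = 4,792,320,000 bytes.
Track C: exactly 5 minutes = 300 s; 44,100 × 300 × 3 × 2 = 79,380,000 bytes.
Track D: 36 minutes 53 seconds = 2,213 s; 64,000 × 2,213 × 3 × 1 = 424,896,000 bytes.
Track E: exactly 74 minutes = 4,440 s; 8,000 × 4,440 × 2 × 8 = 568,320,000 bytes.
Track F: 23:10 (min:sec) = 1,390 s; 56,000 × 1,390 × 4 × 6 = 1,868,160,000 bytes.
Total = 7,894,356,000 bytes = 7528.64 MiB.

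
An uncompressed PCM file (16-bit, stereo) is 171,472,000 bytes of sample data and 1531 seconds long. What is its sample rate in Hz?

Bytes = sample_rate × seconds × bytes_per_sample × channels.
sample_rate = 171,472,000 / (1,531 × 2 × 2) = 171,472,000 / 6,124 = 28,000 Hz.

28,000 Hz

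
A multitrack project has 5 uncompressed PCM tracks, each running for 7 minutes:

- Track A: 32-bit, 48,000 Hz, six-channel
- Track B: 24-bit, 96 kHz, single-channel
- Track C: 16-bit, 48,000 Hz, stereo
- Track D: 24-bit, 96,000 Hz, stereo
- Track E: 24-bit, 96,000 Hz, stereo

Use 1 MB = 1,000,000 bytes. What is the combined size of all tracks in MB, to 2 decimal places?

1169.28 MB

7 minutes = 420 s.
Track A: 48,000 × 420 × 4 × 6 = 483,840,000 bytes.
Track B: 96,000 × 420 × 3 × 1 = 120,960,000 bytes.
Track C: 48,000 × 420 × 2 × 2 = 80,640,000 bytes.
Track D: 96,000 × 420 × 3 × 2 = 241,920,000 bytes.
Track E: 96,000 × 420 × 3 × 2 = 241,920,000 bytes.
Total = 1,169,280,000 bytes = 1169.28 MB.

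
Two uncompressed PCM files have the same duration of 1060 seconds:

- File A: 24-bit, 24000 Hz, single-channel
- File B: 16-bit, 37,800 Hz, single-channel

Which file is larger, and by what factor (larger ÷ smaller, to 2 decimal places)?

File B, by a factor of 1.05

File A: 24,000 × 3 × 1 = 72,000 bytes/s.
File B: 37,800 × 2 × 1 = 75,600 bytes/s.
File B is larger; ratio = 80,136,000 / 76,320,000 = 1.05.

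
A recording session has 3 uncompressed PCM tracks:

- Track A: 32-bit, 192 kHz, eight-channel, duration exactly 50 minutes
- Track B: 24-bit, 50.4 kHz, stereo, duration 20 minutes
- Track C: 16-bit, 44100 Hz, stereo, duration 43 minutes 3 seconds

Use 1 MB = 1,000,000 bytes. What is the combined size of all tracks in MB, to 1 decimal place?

19250.5 MB

Track A: exactly 50 minutes = 3,000 s; 192,000 × 3,000 × 4 × 8 = 18,432,000,000 bytes.
Track B: 20 minutes = 1,200 s; 50,400 × 1,200 × 3 × 2 = 362,880,000 bytes.
Track C: 43 minutes 3 seconds = 2,583 s; 44,100 × 2,583 × 2 × 2 = 455,641,200 bytes.
Total = 19,250,521,200 bytes = 19250.5 MB.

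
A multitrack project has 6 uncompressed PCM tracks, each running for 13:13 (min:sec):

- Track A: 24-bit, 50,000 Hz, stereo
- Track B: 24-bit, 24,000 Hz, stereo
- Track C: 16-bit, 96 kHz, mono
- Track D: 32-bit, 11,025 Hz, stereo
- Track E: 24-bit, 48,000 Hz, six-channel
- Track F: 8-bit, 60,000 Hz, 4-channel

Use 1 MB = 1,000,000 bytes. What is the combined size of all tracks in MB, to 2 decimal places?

13:13 (min:sec) = 793 s.
Track A: 50,000 × 793 × 3 × 2 = 237,900,000 bytes.
Track B: 24,000 × 793 × 3 × 2 = 114,192,000 bytes.
Track C: 96,000 × 793 × 2 × 1 = 152,256,000 bytes.
Track D: 11,025 × 793 × 4 × 2 = 69,942,600 bytes.
Track E: 48,000 × 793 × 3 × 6 = 685,152,000 bytes.
Track F: 60,000 × 793 × 1 × 4 = 190,320,000 bytes.
Total = 1,449,762,600 bytes = 1449.76 MB.

1449.76 MB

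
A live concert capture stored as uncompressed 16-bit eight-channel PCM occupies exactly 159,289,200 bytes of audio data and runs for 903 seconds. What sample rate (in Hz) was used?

Bytes = sample_rate × seconds × bytes_per_sample × channels.
sample_rate = 159,289,200 / (903 × 2 × 8) = 159,289,200 / 14,448 = 11,025 Hz.

11,025 Hz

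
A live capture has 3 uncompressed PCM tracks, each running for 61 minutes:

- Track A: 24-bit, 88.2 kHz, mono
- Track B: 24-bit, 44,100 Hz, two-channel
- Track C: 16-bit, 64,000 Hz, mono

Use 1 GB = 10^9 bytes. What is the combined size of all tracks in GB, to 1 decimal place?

61 minutes = 3,660 s.
Track A: 88,200 × 3,660 × 3 × 1 = 968,436,000 bytes.
Track B: 44,100 × 3,660 × 3 × 2 = 968,436,000 bytes.
Track C: 64,000 × 3,660 × 2 × 1 = 468,480,000 bytes.
Total = 2,405,352,000 bytes = 2.4 GB.

2.4 GB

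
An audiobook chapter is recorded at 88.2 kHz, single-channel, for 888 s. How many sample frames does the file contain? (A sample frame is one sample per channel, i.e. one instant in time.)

78,321,600 sample frames

88,200 samples/s × 888 s = 78,321,600 frames.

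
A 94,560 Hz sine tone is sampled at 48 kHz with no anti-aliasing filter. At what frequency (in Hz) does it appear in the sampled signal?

Nyquist = 48,000/2 = 24,000 Hz; 94,560 Hz exceeds it.
Alias = |94,560 − 2×48,000| = |94,560 − 96,000| = 1,440 Hz.

1,440 Hz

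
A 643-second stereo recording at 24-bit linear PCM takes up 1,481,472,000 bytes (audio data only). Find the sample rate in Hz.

384,000 Hz

Bytes = sample_rate × seconds × bytes_per_sample × channels.
sample_rate = 1,481,472,000 / (643 × 3 × 2) = 1,481,472,000 / 3,858 = 384,000 Hz.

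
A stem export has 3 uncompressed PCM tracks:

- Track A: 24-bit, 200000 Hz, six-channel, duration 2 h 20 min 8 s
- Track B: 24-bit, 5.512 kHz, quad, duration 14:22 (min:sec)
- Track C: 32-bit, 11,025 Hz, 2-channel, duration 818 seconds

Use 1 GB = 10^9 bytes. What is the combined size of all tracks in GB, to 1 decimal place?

30.4 GB

Track A: 2 h 20 min 8 s = 8,408 s; 200,000 × 8,408 × 3 × 6 = 30,268,800,000 bytes.
Track B: 14:22 (min:sec) = 862 s; 5,512 × 862 × 3 × 4 = 57,016,128 bytes.
Track C: 11,025 × 818 × 4 × 2 = 72,147,600 bytes.
Total = 30,397,963,728 bytes = 30.4 GB.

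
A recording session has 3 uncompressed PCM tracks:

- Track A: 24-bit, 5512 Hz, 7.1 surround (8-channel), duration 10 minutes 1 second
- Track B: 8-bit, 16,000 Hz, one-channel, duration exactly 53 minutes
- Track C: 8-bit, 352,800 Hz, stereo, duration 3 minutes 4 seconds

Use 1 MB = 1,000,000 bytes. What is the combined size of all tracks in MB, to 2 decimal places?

260.22 MB

Track A: 10 minutes 1 second = 601 s; 5,512 × 601 × 3 × 8 = 79,505,088 bytes.
Track B: exactly 53 minutes = 3,180 s; 16,000 × 3,180 × 1 × 1 = 50,880,000 bytes.
Track C: 3 minutes 4 seconds = 184 s; 352,800 × 184 × 1 × 2 = 129,830,400 bytes.
Total = 260,215,488 bytes = 260.22 MB.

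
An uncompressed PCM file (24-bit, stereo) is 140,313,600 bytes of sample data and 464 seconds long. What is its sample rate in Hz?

Bytes = sample_rate × seconds × bytes_per_sample × channels.
sample_rate = 140,313,600 / (464 × 3 × 2) = 140,313,600 / 2,784 = 50,400 Hz.

50,400 Hz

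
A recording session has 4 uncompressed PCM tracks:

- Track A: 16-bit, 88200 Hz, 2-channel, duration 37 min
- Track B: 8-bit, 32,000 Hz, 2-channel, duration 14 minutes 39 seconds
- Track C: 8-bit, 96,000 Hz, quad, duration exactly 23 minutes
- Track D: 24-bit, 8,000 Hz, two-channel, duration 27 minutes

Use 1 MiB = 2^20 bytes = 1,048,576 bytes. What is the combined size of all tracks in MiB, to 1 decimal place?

1380.1 MiB

Track A: 37 min = 2,220 s; 88,200 × 2,220 × 2 × 2 = 783,216,000 bytes.
Track B: 14 minutes 39 seconds = 879 s; 32,000 × 879 × 1 × 2 = 56,256,000 bytes.
Track C: exactly 23 minutes = 1,380 s; 96,000 × 1,380 × 1 × 4 = 529,920,000 bytes.
Track D: 27 minutes = 1,620 s; 8,000 × 1,620 × 3 × 2 = 77,760,000 bytes.
Total = 1,447,152,000 bytes = 1380.1 MiB.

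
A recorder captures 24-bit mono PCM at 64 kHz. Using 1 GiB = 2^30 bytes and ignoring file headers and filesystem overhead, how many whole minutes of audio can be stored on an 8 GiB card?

Uncompressed byte rate = 64,000 × 3 × 1 = 192,000 bytes/s.
Capacity = 8 × 1,073,741,824 = 8,589,934,592 bytes.
8,589,934,592 / 192,000 ≈ 44739.24 s → 745 minutes.

745 minutes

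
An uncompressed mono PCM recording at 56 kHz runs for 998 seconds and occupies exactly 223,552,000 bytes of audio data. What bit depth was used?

Bytes per sample = 223,552,000 / (56,000 × 998 × 1) = 223,552,000 / 55,888,000 = 4.
Bit depth = 4 × 8 = 32 bits.

32 bits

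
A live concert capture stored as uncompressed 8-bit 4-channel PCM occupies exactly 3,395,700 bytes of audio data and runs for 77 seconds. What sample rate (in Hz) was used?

Bytes = sample_rate × seconds × bytes_per_sample × channels.
sample_rate = 3,395,700 / (77 × 1 × 4) = 3,395,700 / 308 = 11,025 Hz.

11,025 Hz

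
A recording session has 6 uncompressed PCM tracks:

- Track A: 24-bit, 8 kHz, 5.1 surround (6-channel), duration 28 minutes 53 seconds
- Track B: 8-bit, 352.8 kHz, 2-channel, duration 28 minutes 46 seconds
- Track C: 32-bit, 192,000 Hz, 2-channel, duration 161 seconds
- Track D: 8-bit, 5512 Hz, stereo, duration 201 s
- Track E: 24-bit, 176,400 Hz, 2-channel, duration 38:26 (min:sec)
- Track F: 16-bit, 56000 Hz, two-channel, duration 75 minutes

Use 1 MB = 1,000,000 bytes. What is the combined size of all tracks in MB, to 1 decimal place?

Track A: 28 minutes 53 seconds = 1,733 s; 8,000 × 1,733 × 3 × 6 = 249,552,000 bytes.
Track B: 28 minutes 46 seconds = 1,726 s; 352,800 × 1,726 × 1 × 2 = 1,217,865,600 bytes.
Track C: 192,000 × 161 × 4 × 2 = 247,296,000 bytes.
Track D: 5,512 × 201 × 1 × 2 = 2,215,824 bytes.
Track E: 38:26 (min:sec) = 2,306 s; 176,400 × 2,306 × 3 × 2 = 2,440,670,400 bytes.
Track F: 75 minutes = 4,500 s; 56,000 × 4,500 × 2 × 2 = 1,008,000,000 bytes.
Total = 5,165,599,824 bytes = 5165.6 MB.

5165.6 MB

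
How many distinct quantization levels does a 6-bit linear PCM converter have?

64 levels

2^6 = 64.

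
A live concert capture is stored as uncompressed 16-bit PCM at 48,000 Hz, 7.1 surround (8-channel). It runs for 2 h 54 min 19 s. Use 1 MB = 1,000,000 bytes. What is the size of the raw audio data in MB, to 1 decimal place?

8032.5 MB

Duration = 2 h 54 min 19 s = 10,459 s.
Bytes = 48,000 samples/s × 10,459 s × 2 bytes/sample × 8 ch = 8,032,512,000 bytes.
8,032,512,000 / 1,000,000 = 8032.5 MB.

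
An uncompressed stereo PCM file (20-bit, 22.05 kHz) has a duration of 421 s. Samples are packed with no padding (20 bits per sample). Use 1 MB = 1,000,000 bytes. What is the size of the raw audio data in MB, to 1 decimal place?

46.4 MB

Bits = 22,050 × 421 × 20 × 2 = 371,322,000 bits = 46,415,250 bytes.
46,415,250 / 1,000,000 = 46.4 MB.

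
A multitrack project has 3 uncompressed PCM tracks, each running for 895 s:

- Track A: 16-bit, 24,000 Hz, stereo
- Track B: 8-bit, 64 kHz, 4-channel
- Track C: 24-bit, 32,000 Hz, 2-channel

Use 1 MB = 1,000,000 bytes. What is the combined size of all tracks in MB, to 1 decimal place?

Track A: 24,000 × 895 × 2 × 2 = 85,920,000 bytes.
Track B: 64,000 × 895 × 1 × 4 = 229,120,000 bytes.
Track C: 32,000 × 895 × 3 × 2 = 171,840,000 bytes.
Total = 486,880,000 bytes = 486.9 MB.

486.9 MB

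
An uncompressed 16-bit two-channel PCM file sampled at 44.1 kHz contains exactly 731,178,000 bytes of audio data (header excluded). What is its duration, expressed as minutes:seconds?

69:05

Byte rate = 44,100 × 2 × 2 = 176,400 bytes/s.
Duration = 731,178,000 / 176,400 = 4,145 s.
4,145 s = 69:05.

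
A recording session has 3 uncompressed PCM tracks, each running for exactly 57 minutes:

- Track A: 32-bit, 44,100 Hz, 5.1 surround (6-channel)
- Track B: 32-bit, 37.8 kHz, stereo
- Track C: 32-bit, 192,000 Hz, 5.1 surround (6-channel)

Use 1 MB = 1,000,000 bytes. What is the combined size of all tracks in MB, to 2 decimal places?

exactly 57 minutes = 3,420 s.
Track A: 44,100 × 3,420 × 4 × 6 = 3,619,728,000 bytes.
Track B: 37,800 × 3,420 × 4 × 2 = 1,034,208,000 bytes.
Track C: 192,000 × 3,420 × 4 × 6 = 15,759,360,000 bytes.
Total = 20,413,296,000 bytes = 20413.30 MB.

20413.30 MB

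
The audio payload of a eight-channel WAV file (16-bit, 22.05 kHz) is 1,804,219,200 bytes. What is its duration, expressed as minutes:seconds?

85:14

Byte rate = 22,050 × 2 × 8 = 352,800 bytes/s.
Duration = 1,804,219,200 / 352,800 = 5,114 s.
5,114 s = 85:14.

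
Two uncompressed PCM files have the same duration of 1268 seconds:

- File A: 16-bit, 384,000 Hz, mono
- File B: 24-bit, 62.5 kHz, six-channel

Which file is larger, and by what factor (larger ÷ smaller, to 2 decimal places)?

File B, by a factor of 1.46

File A: 384,000 × 2 × 1 = 768,000 bytes/s.
File B: 62,500 × 3 × 6 = 1,125,000 bytes/s.
File B is larger; ratio = 1,426,500,000 / 973,824,000 = 1.46.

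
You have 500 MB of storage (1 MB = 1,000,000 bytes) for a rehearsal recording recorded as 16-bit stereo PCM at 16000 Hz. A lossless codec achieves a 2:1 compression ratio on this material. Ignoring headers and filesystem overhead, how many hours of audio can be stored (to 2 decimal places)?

Uncompressed byte rate = 16,000 × 2 × 2 = 64,000 bytes/s.
After 2:1 compression, effective rate ≈ 32000 bytes/s.
Capacity = 500 × 1,000,000 = 500,000,000 bytes.
500,000,000 / effective rate ≈ 15625 s → 4.34 hours.

4.34 hours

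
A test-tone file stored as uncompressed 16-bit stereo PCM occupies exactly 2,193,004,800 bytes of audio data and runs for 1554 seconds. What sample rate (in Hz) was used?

Bytes = sample_rate × seconds × bytes_per_sample × channels.
sample_rate = 2,193,004,800 / (1,554 × 2 × 2) = 2,193,004,800 / 6,216 = 352,800 Hz.

352,800 Hz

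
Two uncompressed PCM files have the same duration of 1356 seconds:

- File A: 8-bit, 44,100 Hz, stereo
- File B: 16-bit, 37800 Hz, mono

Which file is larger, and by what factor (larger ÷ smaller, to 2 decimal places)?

File A, by a factor of 1.17

File A: 44,100 × 1 × 2 = 88,200 bytes/s.
File B: 37,800 × 2 × 1 = 75,600 bytes/s.
File A is larger; ratio = 119,599,200 / 102,513,600 = 1.17.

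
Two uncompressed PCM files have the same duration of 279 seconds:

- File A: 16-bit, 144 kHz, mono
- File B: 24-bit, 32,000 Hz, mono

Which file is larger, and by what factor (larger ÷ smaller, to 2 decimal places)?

File A, by a factor of 3.00

File A: 144,000 × 2 × 1 = 288,000 bytes/s.
File B: 32,000 × 3 × 1 = 96,000 bytes/s.
File A is larger; ratio = 80,352,000 / 26,784,000 = 3.00.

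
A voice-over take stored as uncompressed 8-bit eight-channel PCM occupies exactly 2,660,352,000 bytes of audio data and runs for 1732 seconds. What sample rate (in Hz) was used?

Bytes = sample_rate × seconds × bytes_per_sample × channels.
sample_rate = 2,660,352,000 / (1,732 × 1 × 8) = 2,660,352,000 / 13,856 = 192,000 Hz.

192,000 Hz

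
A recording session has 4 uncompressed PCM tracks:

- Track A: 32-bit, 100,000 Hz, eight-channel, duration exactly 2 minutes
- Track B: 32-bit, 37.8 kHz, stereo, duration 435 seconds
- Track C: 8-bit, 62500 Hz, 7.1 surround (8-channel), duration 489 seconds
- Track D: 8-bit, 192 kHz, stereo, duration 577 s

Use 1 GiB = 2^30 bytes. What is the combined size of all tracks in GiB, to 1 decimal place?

Track A: exactly 2 minutes = 120 s; 100,000 × 120 × 4 × 8 = 384,000,000 bytes.
Track B: 37,800 × 435 × 4 × 2 = 131,544,000 bytes.
Track C: 62,500 × 489 × 1 × 8 = 244,500,000 bytes.
Track D: 192,000 × 577 × 1 × 2 = 221,568,000 bytes.
Total = 981,612,000 bytes = 0.9 GiB.

0.9 GiB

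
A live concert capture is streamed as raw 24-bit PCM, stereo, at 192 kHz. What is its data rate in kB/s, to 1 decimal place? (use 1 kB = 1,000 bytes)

1152.0 kB/s

Bit rate = 192,000 × 24 × 2 = 9,216,000 bits/s.
9,216,000 / 8 = 1,152,000 B/s = 1152.0 kB/s.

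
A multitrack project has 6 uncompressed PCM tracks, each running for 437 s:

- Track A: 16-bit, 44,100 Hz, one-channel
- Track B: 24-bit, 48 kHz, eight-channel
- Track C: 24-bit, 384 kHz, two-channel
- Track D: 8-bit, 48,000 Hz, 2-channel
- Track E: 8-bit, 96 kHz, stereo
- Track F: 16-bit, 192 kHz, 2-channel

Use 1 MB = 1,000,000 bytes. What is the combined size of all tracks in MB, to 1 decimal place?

2010.3 MB

Track A: 44,100 × 437 × 2 × 1 = 38,543,400 bytes.
Track B: 48,000 × 437 × 3 × 8 = 503,424,000 bytes.
Track C: 384,000 × 437 × 3 × 2 = 1,006,848,000 bytes.
Track D: 48,000 × 437 × 1 × 2 = 41,952,000 bytes.
Track E: 96,000 × 437 × 1 × 2 = 83,904,000 bytes.
Track F: 192,000 × 437 × 2 × 2 = 335,616,000 bytes.
Total = 2,010,287,400 bytes = 2010.3 MB.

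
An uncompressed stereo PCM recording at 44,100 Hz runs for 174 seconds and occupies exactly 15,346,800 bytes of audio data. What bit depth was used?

Bytes per sample = 15,346,800 / (44,100 × 174 × 2) = 15,346,800 / 15,346,800 = 1.
Bit depth = 1 × 8 = 8 bits.

8 bits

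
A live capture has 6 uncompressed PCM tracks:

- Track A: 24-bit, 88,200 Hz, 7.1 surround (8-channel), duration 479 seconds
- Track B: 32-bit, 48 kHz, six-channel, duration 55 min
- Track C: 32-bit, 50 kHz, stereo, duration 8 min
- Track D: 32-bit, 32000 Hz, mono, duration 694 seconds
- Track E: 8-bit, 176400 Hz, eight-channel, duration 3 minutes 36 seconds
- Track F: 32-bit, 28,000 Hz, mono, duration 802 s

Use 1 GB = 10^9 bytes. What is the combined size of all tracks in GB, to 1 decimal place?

Track A: 88,200 × 479 × 3 × 8 = 1,013,947,200 bytes.
Track B: 55 min = 3,300 s; 48,000 × 3,300 × 4 × 6 = 3,801,600,000 bytes.
Track C: 8 min = 480 s; 50,000 × 480 × 4 × 2 = 192,000,000 bytes.
Track D: 32,000 × 694 × 4 × 1 = 88,832,000 bytes.
Track E: 3 minutes 36 seconds = 216 s; 176,400 × 216 × 1 × 8 = 304,819,200 bytes.
Track F: 28,000 × 802 × 4 × 1 = 89,824,000 bytes.
Total = 5,491,022,400 bytes = 5.5 GB.

5.5 GB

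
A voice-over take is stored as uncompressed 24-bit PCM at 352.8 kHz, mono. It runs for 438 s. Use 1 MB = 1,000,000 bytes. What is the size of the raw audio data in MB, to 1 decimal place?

Bytes = 352,800 samples/s × 438 s × 3 bytes/sample × 1 ch = 463,579,200 bytes.
463,579,200 / 1,000,000 = 463.6 MB.

463.6 MB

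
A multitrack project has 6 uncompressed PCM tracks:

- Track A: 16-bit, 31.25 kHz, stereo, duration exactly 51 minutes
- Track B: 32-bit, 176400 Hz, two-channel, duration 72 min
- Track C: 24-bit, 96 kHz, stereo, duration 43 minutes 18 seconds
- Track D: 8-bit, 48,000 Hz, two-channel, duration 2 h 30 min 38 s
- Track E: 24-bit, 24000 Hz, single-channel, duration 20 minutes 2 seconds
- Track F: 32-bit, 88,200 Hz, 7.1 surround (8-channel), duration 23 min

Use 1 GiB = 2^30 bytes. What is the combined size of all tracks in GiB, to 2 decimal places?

Track A: exactly 51 minutes = 3,060 s; 31,250 × 3,060 × 2 × 2 = 382,500,000 bytes.
Track B: 72 min = 4,320 s; 176,400 × 4,320 × 4 × 2 = 6,096,384,000 bytes.
Track C: 43 minutes 18 seconds = 2,598 s; 96,000 × 2,598 × 3 × 2 = 1,496,448,000 bytes.
Track D: 2 h 30 min 38 s = 9,038 s; 48,000 × 9,038 × 1 × 2 = 867,648,000 bytes.
Track E: 20 minutes 2 seconds = 1,202 s; 24,000 × 1,202 × 3 × 1 = 86,544,000 bytes.
Track F: 23 min = 1,380 s; 88,200 × 1,380 × 4 × 8 = 3,894,912,000 bytes.
Total = 12,824,436,000 bytes = 11.94 GiB.

11.94 GiB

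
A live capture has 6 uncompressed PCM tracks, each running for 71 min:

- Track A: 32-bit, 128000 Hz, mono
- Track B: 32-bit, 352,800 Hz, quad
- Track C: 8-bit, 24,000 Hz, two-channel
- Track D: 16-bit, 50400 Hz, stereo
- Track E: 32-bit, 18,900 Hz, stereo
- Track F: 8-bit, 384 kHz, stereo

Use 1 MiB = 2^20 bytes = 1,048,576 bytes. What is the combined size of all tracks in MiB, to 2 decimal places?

29761.37 MiB

71 min = 4,260 s.
Track A: 128,000 × 4,260 × 4 × 1 = 2,181,120,000 bytes.
Track B: 352,800 × 4,260 × 4 × 4 = 24,046,848,000 bytes.
Track C: 24,000 × 4,260 × 1 × 2 = 204,480,000 bytes.
Track D: 50,400 × 4,260 × 2 × 2 = 858,816,000 bytes.
Track E: 18,900 × 4,260 × 4 × 2 = 644,112,000 bytes.
Track F: 384,000 × 4,260 × 1 × 2 = 3,271,680,000 bytes.
Total = 31,207,056,000 bytes = 29761.37 MiB.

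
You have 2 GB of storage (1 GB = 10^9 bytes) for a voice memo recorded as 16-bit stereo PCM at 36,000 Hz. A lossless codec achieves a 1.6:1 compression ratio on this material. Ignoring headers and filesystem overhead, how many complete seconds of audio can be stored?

Uncompressed byte rate = 36,000 × 2 × 2 = 144,000 bytes/s.
After 1.6:1 compression, effective rate ≈ 90000 bytes/s.
Capacity = 2 × 1,000,000,000 = 2,000,000,000 bytes.
2,000,000,000 / effective rate ≈ 22222.22 s → 22,222 seconds.

22,222 seconds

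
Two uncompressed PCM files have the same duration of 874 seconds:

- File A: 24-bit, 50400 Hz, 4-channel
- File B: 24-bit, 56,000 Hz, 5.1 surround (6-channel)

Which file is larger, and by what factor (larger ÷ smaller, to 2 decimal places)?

File A: 50,400 × 3 × 4 = 604,800 bytes/s.
File B: 56,000 × 3 × 6 = 1,008,000 bytes/s.
File B is larger; ratio = 880,992,000 / 528,595,200 = 1.67.

File B, by a factor of 1.67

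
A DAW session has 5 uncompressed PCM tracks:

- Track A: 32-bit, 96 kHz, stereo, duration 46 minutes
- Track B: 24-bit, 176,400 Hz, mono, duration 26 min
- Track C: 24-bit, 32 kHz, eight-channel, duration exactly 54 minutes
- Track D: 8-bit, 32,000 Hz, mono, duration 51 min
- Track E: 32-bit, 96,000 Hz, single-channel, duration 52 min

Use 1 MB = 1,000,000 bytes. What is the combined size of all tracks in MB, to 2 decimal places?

Track A: 46 minutes = 2,760 s; 96,000 × 2,760 × 4 × 2 = 2,119,680,000 bytes.
Track B: 26 min = 1,560 s; 176,400 × 1,560 × 3 × 1 = 825,552,000 bytes.
Track C: exactly 54 minutes = 3,240 s; 32,000 × 3,240 × 3 × 8 = 2,488,320,000 bytes.
Track D: 51 min = 3,060 s; 32,000 × 3,060 × 1 × 1 = 97,920,000 bytes.
Track E: 52 min = 3,120 s; 96,000 × 3,120 × 4 × 1 = 1,198,080,000 bytes.
Total = 6,729,552,000 bytes = 6729.55 MB.

6729.55 MB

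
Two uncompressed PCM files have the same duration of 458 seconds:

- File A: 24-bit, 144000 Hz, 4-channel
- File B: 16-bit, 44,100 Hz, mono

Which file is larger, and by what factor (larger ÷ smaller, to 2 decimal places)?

File A: 144,000 × 3 × 4 = 1,728,000 bytes/s.
File B: 44,100 × 2 × 1 = 88,200 bytes/s.
File A is larger; ratio = 791,424,000 / 40,395,600 = 19.59.

File A, by a factor of 19.59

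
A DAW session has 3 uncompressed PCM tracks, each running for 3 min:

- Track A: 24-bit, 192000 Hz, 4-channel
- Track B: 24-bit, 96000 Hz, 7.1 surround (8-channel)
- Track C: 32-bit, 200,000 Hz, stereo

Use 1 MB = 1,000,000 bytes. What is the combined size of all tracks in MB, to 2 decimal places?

3 min = 180 s.
Track A: 192,000 × 180 × 3 × 4 = 414,720,000 bytes.
Track B: 96,000 × 180 × 3 × 8 = 414,720,000 bytes.
Track C: 200,000 × 180 × 4 × 2 = 288,000,000 bytes.
Total = 1,117,440,000 bytes = 1117.44 MB.

1117.44 MB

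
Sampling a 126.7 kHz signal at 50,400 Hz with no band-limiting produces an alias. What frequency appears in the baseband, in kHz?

24.5 kHz

Nyquist = 50,400/2 = 25,200 Hz; 126,700 Hz exceeds it.
Alias = |126,700 − 3×50,400| = |126,700 − 151,200| = 24,500 Hz = 24.5 kHz.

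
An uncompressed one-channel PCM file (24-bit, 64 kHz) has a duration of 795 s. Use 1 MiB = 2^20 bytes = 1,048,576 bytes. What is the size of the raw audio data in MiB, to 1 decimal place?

145.6 MiB

Bytes = 64,000 samples/s × 795 s × 3 bytes/sample × 1 ch = 152,640,000 bytes.
152,640,000 / 1,048,576 = 145.6 MiB.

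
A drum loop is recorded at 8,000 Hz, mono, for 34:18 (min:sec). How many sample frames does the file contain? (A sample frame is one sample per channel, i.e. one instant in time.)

16,464,000 sample frames

34:18 (min:sec) = 2,058 s.
8,000 samples/s × 2,058 s = 16,464,000 frames.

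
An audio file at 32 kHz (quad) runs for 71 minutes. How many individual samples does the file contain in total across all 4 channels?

545,280,000 samples

71 minutes = 4,260 s.
32,000 × 4,260 s × 4 ch = 545,280,000 samples.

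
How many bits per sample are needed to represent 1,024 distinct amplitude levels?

log2(1,024) = 10.

10 bits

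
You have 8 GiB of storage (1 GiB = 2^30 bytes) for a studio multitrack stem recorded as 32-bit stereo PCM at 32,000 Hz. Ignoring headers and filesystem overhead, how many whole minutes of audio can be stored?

Uncompressed byte rate = 32,000 × 4 × 2 = 256,000 bytes/s.
Capacity = 8 × 1,073,741,824 = 8,589,934,592 bytes.
8,589,934,592 / 256,000 ≈ 33554.43 s → 559 minutes.

559 minutes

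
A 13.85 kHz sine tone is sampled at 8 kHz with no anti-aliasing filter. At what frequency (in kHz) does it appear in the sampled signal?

Nyquist = 8,000/2 = 4,000 Hz; 13,850 Hz exceeds it.
Alias = |13,850 − 2×8,000| = |13,850 − 16,000| = 2,150 Hz = 2.15 kHz.

2.15 kHz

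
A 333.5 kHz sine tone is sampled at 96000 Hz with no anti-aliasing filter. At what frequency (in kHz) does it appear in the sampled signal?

Nyquist = 96,000/2 = 48,000 Hz; 333,500 Hz exceeds it.
Alias = |333,500 − 3×96,000| = |333,500 − 288,000| = 45,500 Hz = 45.5 kHz.

45.5 kHz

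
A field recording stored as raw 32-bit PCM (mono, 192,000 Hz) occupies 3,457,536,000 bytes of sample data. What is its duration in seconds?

Byte rate = 192,000 × 4 × 1 = 768,000 bytes/s.
Duration = 3,457,536,000 / 768,000 = 4,502 s.

4,502 seconds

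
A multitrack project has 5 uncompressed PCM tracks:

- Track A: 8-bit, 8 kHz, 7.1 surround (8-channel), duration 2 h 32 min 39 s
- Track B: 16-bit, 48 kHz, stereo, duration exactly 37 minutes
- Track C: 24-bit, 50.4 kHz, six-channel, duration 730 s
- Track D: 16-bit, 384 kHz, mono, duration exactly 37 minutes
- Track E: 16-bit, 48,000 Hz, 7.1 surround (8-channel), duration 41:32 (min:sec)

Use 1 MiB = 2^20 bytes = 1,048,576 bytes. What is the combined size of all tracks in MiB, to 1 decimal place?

Track A: 2 h 32 min 39 s = 9,159 s; 8,000 × 9,159 × 1 × 8 = 586,176,000 bytes.
Track B: exactly 37 minutes = 2,220 s; 48,000 × 2,220 × 2 × 2 = 426,240,000 bytes.
Track C: 50,400 × 730 × 3 × 6 = 662,256,000 bytes.
Track D: exactly 37 minutes = 2,220 s; 384,000 × 2,220 × 2 × 1 = 1,704,960,000 bytes.
Track E: 41:32 (min:sec) = 2,492 s; 48,000 × 2,492 × 2 × 8 = 1,913,856,000 bytes.
Total = 5,293,488,000 bytes = 5048.3 MiB.

5048.3 MiB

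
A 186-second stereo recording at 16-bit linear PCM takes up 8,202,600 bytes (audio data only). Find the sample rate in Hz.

11,025 Hz

Bytes = sample_rate × seconds × bytes_per_sample × channels.
sample_rate = 8,202,600 / (186 × 2 × 2) = 8,202,600 / 744 = 11,025 Hz.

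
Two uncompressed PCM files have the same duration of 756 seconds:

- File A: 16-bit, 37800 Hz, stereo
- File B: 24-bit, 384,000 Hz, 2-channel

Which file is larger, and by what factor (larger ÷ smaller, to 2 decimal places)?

File A: 37,800 × 2 × 2 = 151,200 bytes/s.
File B: 384,000 × 3 × 2 = 2,304,000 bytes/s.
File B is larger; ratio = 1,741,824,000 / 114,307,200 = 15.24.

File B, by a factor of 15.24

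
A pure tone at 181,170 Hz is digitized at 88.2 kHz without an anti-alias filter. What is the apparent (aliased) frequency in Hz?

4,770 Hz

Nyquist = 88,200/2 = 44,100 Hz; 181,170 Hz exceeds it.
Alias = |181,170 − 2×88,200| = |181,170 − 176,400| = 4,770 Hz.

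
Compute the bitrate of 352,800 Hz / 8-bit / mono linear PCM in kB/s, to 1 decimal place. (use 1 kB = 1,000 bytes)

Bit rate = 352,800 × 8 × 1 = 2,822,400 bits/s.
2,822,400 / 8 = 352,800 B/s = 352.8 kB/s.

352.8 kB/s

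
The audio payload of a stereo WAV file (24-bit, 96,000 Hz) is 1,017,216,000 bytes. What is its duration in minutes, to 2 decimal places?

29.43 minutes

Byte rate = 96,000 × 3 × 2 = 576,000 bytes/s.
Duration = 1,017,216,000 / 576,000 = 1,766 s.
1,766 s / 60 = 29.43 minutes.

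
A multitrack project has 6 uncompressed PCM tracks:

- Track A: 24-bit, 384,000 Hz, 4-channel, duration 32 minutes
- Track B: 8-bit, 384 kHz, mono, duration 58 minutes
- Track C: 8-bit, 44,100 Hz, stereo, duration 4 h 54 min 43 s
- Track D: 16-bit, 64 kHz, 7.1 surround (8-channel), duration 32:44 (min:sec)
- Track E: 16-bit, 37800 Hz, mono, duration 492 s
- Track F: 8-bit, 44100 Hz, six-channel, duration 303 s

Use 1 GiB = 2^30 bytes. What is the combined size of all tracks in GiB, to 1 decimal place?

12.9 GiB

Track A: 32 minutes = 1,920 s; 384,000 × 1,920 × 3 × 4 = 8,847,360,000 bytes.
Track B: 58 minutes = 3,480 s; 384,000 × 3,480 × 1 × 1 = 1,336,320,000 bytes.
Track C: 4 h 54 min 43 s = 17,683 s; 44,100 × 17,683 × 1 × 2 = 1,559,640,600 bytes.
Track D: 32:44 (min:sec) = 1,964 s; 64,000 × 1,964 × 2 × 8 = 2,011,136,000 bytes.
Track E: 37,800 × 492 × 2 × 1 = 37,195,200 bytes.
Track F: 44,100 × 303 × 1 × 6 = 80,173,800 bytes.
Total = 13,871,825,600 bytes = 12.9 GiB.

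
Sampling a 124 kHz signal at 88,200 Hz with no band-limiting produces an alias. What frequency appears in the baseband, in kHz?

35.8 kHz

Nyquist = 88,200/2 = 44,100 Hz; 124,000 Hz exceeds it.
Alias = |124,000 − 1×88,200| = |124,000 − 88,200| = 35,800 Hz = 35.8 kHz.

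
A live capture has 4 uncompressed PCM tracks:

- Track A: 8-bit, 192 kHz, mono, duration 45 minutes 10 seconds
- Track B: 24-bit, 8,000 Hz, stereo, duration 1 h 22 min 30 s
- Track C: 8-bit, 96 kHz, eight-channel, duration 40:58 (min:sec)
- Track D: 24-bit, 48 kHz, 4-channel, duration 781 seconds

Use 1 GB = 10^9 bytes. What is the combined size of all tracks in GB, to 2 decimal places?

Track A: 45 minutes 10 seconds = 2,710 s; 192,000 × 2,710 × 1 × 1 = 520,320,000 bytes.
Track B: 1 h 22 min 30 s = 4,950 s; 8,000 × 4,950 × 3 × 2 = 237,600,000 bytes.
Track C: 40:58 (min:sec) = 2,458 s; 96,000 × 2,458 × 1 × 8 = 1,887,744,000 bytes.
Track D: 48,000 × 781 × 3 × 4 = 449,856,000 bytes.
Total = 3,095,520,000 bytes = 3.10 GB.

3.10 GB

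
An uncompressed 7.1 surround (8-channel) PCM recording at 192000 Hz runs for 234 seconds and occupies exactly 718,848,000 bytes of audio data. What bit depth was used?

16 bits

Bytes per sample = 718,848,000 / (192,000 × 234 × 8) = 718,848,000 / 359,424,000 = 2.
Bit depth = 2 × 8 = 16 bits.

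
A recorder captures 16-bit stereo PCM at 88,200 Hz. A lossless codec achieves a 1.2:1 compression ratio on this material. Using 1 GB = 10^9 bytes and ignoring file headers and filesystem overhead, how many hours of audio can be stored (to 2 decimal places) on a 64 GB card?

Uncompressed byte rate = 88,200 × 2 × 2 = 352,800 bytes/s.
After 1.2:1 compression, effective rate ≈ 294000 bytes/s.
Capacity = 64 × 1,000,000,000 = 64,000,000,000 bytes.
64,000,000,000 / effective rate ≈ 217687.07 s → 60.47 hours.

60.47 hours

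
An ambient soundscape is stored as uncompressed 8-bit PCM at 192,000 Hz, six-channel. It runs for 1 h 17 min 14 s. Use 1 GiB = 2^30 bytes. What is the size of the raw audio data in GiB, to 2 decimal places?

4.97 GiB

Duration = 1 h 17 min 14 s = 4,634 s.
Bytes = 192,000 samples/s × 4,634 s × 1 bytes/sample × 6 ch = 5,338,368,000 bytes.
5,338,368,000 / 1,073,741,824 = 4.97 GiB.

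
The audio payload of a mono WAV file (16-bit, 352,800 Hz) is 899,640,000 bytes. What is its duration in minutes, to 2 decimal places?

Byte rate = 352,800 × 2 × 1 = 705,600 bytes/s.
Duration = 899,640,000 / 705,600 = 1,275 s.
1,275 s / 60 = 21.25 minutes.

21.25 minutes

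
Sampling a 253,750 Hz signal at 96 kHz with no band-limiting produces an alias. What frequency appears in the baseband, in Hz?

34,250 Hz

Nyquist = 96,000/2 = 48,000 Hz; 253,750 Hz exceeds it.
Alias = |253,750 − 3×96,000| = |253,750 − 288,000| = 34,250 Hz.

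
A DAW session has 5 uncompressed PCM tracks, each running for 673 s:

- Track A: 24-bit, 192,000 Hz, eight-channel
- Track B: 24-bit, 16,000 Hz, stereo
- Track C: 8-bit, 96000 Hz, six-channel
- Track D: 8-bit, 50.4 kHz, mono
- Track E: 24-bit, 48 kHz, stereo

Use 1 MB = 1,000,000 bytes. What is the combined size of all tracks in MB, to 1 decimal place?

Track A: 192,000 × 673 × 3 × 8 = 3,101,184,000 bytes.
Track B: 16,000 × 673 × 3 × 2 = 64,608,000 bytes.
Track C: 96,000 × 673 × 1 × 6 = 387,648,000 bytes.
Track D: 50,400 × 673 × 1 × 1 = 33,919,200 bytes.
Track E: 48,000 × 673 × 3 × 2 = 193,824,000 bytes.
Total = 3,781,183,200 bytes = 3781.2 MB.

3781.2 MB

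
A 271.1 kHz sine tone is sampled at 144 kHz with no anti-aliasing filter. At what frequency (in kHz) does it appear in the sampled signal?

16.9 kHz

Nyquist = 144,000/2 = 72,000 Hz; 271,100 Hz exceeds it.
Alias = |271,100 − 2×144,000| = |271,100 − 288,000| = 16,900 Hz = 16.9 kHz.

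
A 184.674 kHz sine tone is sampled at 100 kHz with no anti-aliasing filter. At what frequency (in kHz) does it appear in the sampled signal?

15.326 kHz

Nyquist = 100,000/2 = 50,000 Hz; 184,674 Hz exceeds it.
Alias = |184,674 − 2×100,000| = |184,674 − 200,000| = 15,326 Hz = 15.326 kHz.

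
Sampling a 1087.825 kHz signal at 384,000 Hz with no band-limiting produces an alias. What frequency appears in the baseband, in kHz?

64.175 kHz

Nyquist = 384,000/2 = 192,000 Hz; 1,087,825 Hz exceeds it.
Alias = |1,087,825 − 3×384,000| = |1,087,825 − 1,152,000| = 64,175 Hz = 64.175 kHz.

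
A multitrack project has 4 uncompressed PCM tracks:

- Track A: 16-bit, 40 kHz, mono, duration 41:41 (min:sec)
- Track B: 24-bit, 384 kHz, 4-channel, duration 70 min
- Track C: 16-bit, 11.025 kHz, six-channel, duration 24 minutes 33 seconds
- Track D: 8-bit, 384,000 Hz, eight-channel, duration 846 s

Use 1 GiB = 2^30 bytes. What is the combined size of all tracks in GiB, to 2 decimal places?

Track A: 41:41 (min:sec) = 2,501 s; 40,000 × 2,501 × 2 × 1 = 200,080,000 bytes.
Track B: 70 min = 4,200 s; 384,000 × 4,200 × 3 × 4 = 19,353,600,000 bytes.
Track C: 24 minutes 33 seconds = 1,473 s; 11,025 × 1,473 × 2 × 6 = 194,877,900 bytes.
Track D: 384,000 × 846 × 1 × 8 = 2,598,912,000 bytes.
Total = 22,347,469,900 bytes = 20.81 GiB.

20.81 GiB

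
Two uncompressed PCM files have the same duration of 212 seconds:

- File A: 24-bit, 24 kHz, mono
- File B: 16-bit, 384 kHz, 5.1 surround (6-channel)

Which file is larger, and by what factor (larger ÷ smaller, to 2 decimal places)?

File B, by a factor of 64.00

File A: 24,000 × 3 × 1 = 72,000 bytes/s.
File B: 384,000 × 2 × 6 = 4,608,000 bytes/s.
File B is larger; ratio = 976,896,000 / 15,264,000 = 64.00.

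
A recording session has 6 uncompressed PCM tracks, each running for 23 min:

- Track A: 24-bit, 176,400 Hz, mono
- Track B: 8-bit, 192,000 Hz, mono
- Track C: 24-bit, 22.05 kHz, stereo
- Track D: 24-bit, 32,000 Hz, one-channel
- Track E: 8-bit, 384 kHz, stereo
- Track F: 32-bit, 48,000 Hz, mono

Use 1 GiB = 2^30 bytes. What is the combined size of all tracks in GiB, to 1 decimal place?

23 min = 1,380 s.
Track A: 176,400 × 1,380 × 3 × 1 = 730,296,000 bytes.
Track B: 192,000 × 1,380 × 1 × 1 = 264,960,000 bytes.
Track C: 22,050 × 1,380 × 3 × 2 = 182,574,000 bytes.
Track D: 32,000 × 1,380 × 3 × 1 = 132,480,000 bytes.
Track E: 384,000 × 1,380 × 1 × 2 = 1,059,840,000 bytes.
Track F: 48,000 × 1,380 × 4 × 1 = 264,960,000 bytes.
Total = 2,635,110,000 bytes = 2.5 GiB.

2.5 GiB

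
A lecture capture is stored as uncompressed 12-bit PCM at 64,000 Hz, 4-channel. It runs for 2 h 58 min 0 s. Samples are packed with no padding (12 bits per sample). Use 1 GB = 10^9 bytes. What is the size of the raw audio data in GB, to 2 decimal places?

Duration = 2 h 58 min 0 s = 10,680 s.
Bits = 64,000 × 10,680 × 12 × 4 = 32,808,960,000 bits = 4,101,120,000 bytes.
4,101,120,000 / 1,000,000,000 = 4.10 GB.

4.10 GB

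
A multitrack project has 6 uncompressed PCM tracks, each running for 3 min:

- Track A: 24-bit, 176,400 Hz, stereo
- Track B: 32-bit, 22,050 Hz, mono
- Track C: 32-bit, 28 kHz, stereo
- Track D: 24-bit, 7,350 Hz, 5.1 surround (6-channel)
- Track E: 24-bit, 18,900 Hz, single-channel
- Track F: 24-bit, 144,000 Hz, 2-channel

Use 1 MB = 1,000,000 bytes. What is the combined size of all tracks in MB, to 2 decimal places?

3 min = 180 s.
Track A: 176,400 × 180 × 3 × 2 = 190,512,000 bytes.
Track B: 22,050 × 180 × 4 × 1 = 15,876,000 bytes.
Track C: 28,000 × 180 × 4 × 2 = 40,320,000 bytes.
Track D: 7,350 × 180 × 3 × 6 = 23,814,000 bytes.
Track E: 18,900 × 180 × 3 × 1 = 10,206,000 bytes.
Track F: 144,000 × 180 × 3 × 2 = 155,520,000 bytes.
Total = 436,248,000 bytes = 436.25 MB.

436.25 MB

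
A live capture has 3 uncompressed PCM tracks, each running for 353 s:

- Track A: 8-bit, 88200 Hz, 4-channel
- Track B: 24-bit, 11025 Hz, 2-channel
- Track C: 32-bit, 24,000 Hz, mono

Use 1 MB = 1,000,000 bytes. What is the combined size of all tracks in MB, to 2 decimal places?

181.78 MB

Track A: 88,200 × 353 × 1 × 4 = 124,538,400 bytes.
Track B: 11,025 × 353 × 3 × 2 = 23,350,950 bytes.
Track C: 24,000 × 353 × 4 × 1 = 33,888,000 bytes.
Total = 181,777,350 bytes = 181.78 MB.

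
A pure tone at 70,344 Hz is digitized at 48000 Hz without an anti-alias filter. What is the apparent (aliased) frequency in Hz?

22,344 Hz

Nyquist = 48,000/2 = 24,000 Hz; 70,344 Hz exceeds it.
Alias = |70,344 − 1×48,000| = |70,344 − 48,000| = 22,344 Hz.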